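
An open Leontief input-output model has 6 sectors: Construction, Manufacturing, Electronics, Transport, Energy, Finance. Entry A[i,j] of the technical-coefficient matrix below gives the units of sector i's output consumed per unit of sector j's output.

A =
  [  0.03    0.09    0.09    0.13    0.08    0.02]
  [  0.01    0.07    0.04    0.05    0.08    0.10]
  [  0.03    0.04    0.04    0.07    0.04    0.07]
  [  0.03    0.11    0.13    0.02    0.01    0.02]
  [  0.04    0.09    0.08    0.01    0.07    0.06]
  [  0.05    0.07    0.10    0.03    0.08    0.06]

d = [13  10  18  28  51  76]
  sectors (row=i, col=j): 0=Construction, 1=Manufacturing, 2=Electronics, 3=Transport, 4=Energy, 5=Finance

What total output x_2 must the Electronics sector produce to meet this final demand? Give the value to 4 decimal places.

Form M = I − A:
  [  0.97   -0.09   -0.09   -0.13   -0.08   -0.02]
  [ -0.01    0.93   -0.04   -0.05   -0.08   -0.10]
  [ -0.03   -0.04    0.96   -0.07   -0.04   -0.07]
  [ -0.03   -0.11   -0.13    0.98   -0.01   -0.02]
  [ -0.04   -0.09   -0.08   -0.01    0.93   -0.06]
  [ -0.05   -0.07   -0.10   -0.03   -0.08    0.94]
Leontief inverse L = M⁻¹:
  [  1.0495    0.1421    0.1417    0.1596    0.1154    0.0588]
  [  0.0278    1.1110    0.0820    0.0715    0.1138    0.1337]
  [  0.0445    0.0748    1.0766    0.0902    0.0657    0.0952]
  [  0.0431    0.1426    0.1605    1.0469    0.0387    0.0528]
  [  0.0566    0.1289    0.1176    0.0367    1.1048    0.0950]
  [  0.0688    0.1138    0.1433    0.0599    0.1169    1.0968]
Total output x = L · d:
  x_0 = 1.0495·13 + 0.1421·10 + 0.1417·18 + 0.1596·28 + 0.1154·51 + 0.0588·76 = 32.4313
  x_1 = 0.0278·13 + 1.1110·10 + 0.0820·18 + 0.0715·28 + 0.1138·51 + 0.1337·76 = 30.9085
  x_2 = 0.0445·13 + 0.0748·10 + 1.0766·18 + 0.0902·28 + 0.0657·51 + 0.0952·76 = 33.8158
  x_3 = 0.0431·13 + 0.1426·10 + 0.1605·18 + 1.0469·28 + 0.0387·51 + 0.0528·76 = 40.1718
  x_4 = 0.0566·13 + 0.1289·10 + 0.1176·18 + 0.0367·28 + 1.1048·51 + 0.0950·76 = 68.7338
  x_5 = 0.0688·13 + 0.1138·10 + 0.1433·18 + 0.0599·28 + 0.1169·51 + 1.0968·76 = 95.6070

33.8158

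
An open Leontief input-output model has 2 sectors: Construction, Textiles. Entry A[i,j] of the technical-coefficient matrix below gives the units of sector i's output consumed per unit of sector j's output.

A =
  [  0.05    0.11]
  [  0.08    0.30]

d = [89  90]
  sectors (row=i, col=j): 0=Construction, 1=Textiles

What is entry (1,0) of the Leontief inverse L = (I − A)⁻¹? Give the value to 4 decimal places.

Form M = I − A:
  [  0.95   -0.11]
  [ -0.08    0.70]
Leontief inverse L = M⁻¹:
  [  1.0667    0.1676]
  [  0.1219    1.4477]
Total output x = L · d:
  x_0 = 1.0667·89 + 0.1676·90 = 110.0274
  x_1 = 0.1219·89 + 1.4477·90 = 141.1460

L[1,0] = 0.1219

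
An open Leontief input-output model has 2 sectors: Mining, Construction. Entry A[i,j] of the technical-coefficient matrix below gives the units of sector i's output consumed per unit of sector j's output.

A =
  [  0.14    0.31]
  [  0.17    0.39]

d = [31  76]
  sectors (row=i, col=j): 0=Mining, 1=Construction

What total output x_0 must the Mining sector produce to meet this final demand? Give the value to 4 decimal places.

Form M = I − A:
  [  0.86   -0.31]
  [ -0.17    0.61]
Leontief inverse L = M⁻¹:
  [  1.2926    0.6569]
  [  0.3602    1.8224]
Total output x = L · d:
  x_0 = 1.2926·31 + 0.6569·76 = 89.9979
  x_1 = 0.3602·31 + 1.8224·76 = 149.6715

89.9979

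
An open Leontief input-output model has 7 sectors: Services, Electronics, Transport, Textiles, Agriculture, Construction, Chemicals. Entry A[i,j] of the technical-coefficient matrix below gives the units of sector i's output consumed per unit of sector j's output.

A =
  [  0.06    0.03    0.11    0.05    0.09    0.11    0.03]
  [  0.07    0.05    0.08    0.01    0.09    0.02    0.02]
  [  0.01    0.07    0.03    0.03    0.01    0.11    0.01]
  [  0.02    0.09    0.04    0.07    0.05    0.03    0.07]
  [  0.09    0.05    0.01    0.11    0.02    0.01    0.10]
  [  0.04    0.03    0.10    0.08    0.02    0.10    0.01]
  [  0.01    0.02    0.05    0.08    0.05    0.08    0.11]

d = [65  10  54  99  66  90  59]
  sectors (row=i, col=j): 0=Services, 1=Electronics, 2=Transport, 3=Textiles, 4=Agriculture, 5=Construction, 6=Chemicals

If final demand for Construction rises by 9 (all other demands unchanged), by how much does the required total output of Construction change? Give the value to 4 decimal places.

Form M = I − A:
  [  0.94   -0.03   -0.11   -0.05   -0.09   -0.11   -0.03]
  [ -0.07    0.95   -0.08   -0.01   -0.09   -0.02   -0.02]
  [ -0.01   -0.07    0.97   -0.03   -0.01   -0.11   -0.01]
  [ -0.02   -0.09   -0.04    0.93   -0.05   -0.03   -0.07]
  [ -0.09   -0.05   -0.01   -0.11    0.98   -0.01   -0.10]
  [ -0.04   -0.03   -0.10   -0.08   -0.02    0.90   -0.01]
  [ -0.01   -0.02   -0.05   -0.08   -0.05   -0.08    0.89]
Leontief inverse L = M⁻¹:
  [  1.0917    0.0680    0.1549    0.0981    0.1197    0.1641    0.0631]
  [  0.0961    1.0766    0.1107    0.0426    0.1145    0.0559    0.0455]
  [  0.0281    0.0905    1.0597    0.0541    0.0285    0.1392    0.0239]
  [  0.0445    0.1198    0.0731    1.1048    0.0787    0.0638    0.1015]
  [  0.1143    0.0814    0.0490    0.1495    1.0545    0.0507    0.1370]
  [  0.0617    0.0620    0.1369    0.1147    0.0436    1.1439    0.0318]
  [  0.0320    0.0509    0.0854    0.1231    0.0758    0.1223    1.1463]
Total output x = L · d:
  x_0 = 1.0917·65 + 0.0680·10 + 0.1549·54 + 0.0981·99 + 0.1197·66 + 0.1641·90 + 0.0631·59 = 116.1045
  x_1 = 0.0961·65 + 1.0766·10 + 0.1107·54 + 0.0426·99 + 0.1145·66 + 0.0559·90 + 0.0455·59 = 42.4810
  x_2 = 0.0281·65 + 0.0905·10 + 1.0597·54 + 0.0541·99 + 0.0285·66 + 0.1392·90 + 0.0239·59 = 81.1264
  x_3 = 0.0445·65 + 0.1198·10 + 0.0731·54 + 1.1048·99 + 0.0787·66 + 0.0638·90 + 0.1015·59 = 134.3349
  x_4 = 0.1143·65 + 0.0814·10 + 0.0490·54 + 0.1495·99 + 1.0545·66 + 0.0507·90 + 0.1370·59 = 107.9339
  x_5 = 0.0617·65 + 0.0620·10 + 0.1369·54 + 0.1147·99 + 0.0436·66 + 1.1439·90 + 0.0318·59 = 131.0745
  x_6 = 0.0320·65 + 0.0509·10 + 0.0854·54 + 0.1231·99 + 0.0758·66 + 0.1223·90 + 1.1463·59 = 103.0297
Δx_5 = L[5,5] · Δd_5 = 1.1439 · 9 = 10.2950

10.2950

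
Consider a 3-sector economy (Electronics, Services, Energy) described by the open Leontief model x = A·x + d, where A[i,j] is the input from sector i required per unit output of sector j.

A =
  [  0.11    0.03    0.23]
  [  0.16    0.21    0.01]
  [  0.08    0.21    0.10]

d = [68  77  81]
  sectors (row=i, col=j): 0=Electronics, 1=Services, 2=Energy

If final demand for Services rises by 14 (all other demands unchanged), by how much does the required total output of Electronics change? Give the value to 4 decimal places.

1.7445

Form M = I − A:
  [  0.89   -0.03   -0.23]
  [ -0.16    0.79   -0.01]
  [ -0.08   -0.21    0.90]
Leontief inverse L = M⁻¹:
  [  1.1731    0.1246    0.3012]
  [  0.2396    1.2950    0.0756]
  [  0.1602    0.3132    1.1555]
Total output x = L · d:
  x_0 = 1.1731·68 + 0.1246·77 + 0.3012·81 = 113.7578
  x_1 = 0.2396·68 + 1.2950·77 + 0.0756·81 = 122.1359
  x_2 = 0.1602·68 + 0.3132·77 + 1.1555·81 = 128.6102
Δx_0 = L[0,1] · Δd_1 = 0.1246 · 14 = 1.7445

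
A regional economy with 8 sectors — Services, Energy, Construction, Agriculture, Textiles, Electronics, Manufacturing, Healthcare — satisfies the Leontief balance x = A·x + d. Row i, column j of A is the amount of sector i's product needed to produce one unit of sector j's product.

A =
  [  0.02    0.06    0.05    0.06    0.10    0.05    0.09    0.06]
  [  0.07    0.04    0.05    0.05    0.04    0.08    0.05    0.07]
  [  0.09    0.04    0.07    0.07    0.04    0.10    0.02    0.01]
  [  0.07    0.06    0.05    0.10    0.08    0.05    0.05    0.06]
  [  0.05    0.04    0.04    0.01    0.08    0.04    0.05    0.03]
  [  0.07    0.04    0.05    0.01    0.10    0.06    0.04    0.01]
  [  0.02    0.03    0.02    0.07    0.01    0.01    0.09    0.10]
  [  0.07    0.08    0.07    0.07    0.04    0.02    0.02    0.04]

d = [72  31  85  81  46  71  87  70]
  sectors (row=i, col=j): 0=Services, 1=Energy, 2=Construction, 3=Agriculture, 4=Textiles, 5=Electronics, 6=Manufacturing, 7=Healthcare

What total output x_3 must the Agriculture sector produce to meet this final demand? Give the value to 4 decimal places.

142.1455

Form M = I − A:
  [  0.98   -0.06   -0.05   -0.06   -0.10   -0.05   -0.09   -0.06]
  [ -0.07    0.96   -0.05   -0.05   -0.04   -0.08   -0.05   -0.07]
  [ -0.09   -0.04    0.93   -0.07   -0.04   -0.10   -0.02   -0.01]
  [ -0.07   -0.06   -0.05    0.90   -0.08   -0.05   -0.05   -0.06]
  [ -0.05   -0.04   -0.04   -0.01    0.92   -0.04   -0.05   -0.03]
  [ -0.07   -0.04   -0.05   -0.01   -0.10    0.94   -0.04   -0.01]
  [ -0.02   -0.03   -0.02   -0.07   -0.01   -0.01    0.91   -0.10]
  [ -0.07   -0.08   -0.07   -0.07   -0.04   -0.02   -0.02    0.96]
Leontief inverse L = M⁻¹:
  [  1.0672    0.0995    0.0901    0.1045    0.1490    0.0903    0.1331    0.1009]
  [  0.1143    1.0786    0.0893    0.0921    0.0898    0.1193    0.0901    0.1059]
  [  0.1345    0.0768    1.1088    0.1102    0.0938    0.1431    0.0603    0.0432]
  [  0.1217    0.1049    0.0950    1.1507    0.1379    0.0958    0.0972    0.1036]
  [  0.0813    0.0669    0.0678    0.0383    1.1158    0.0688    0.0809    0.0571]
  [  0.1049    0.0695    0.0810    0.0397    0.1428    1.0937    0.0749    0.0386]
  [  0.0540    0.0617    0.0500    0.1094    0.0421    0.0358    1.1216    0.1338]
  [  0.1127    0.1159    0.1073    0.1119    0.0856    0.0603    0.0570    1.0745]
Total output x = L · d:
  x_0 = 1.0672·72 + 0.0995·31 + 0.0901·85 + 0.1045·81 + 0.1490·46 + 0.0903·71 + 0.1331·87 + 0.1009·70 = 127.9563
  x_1 = 0.1143·72 + 1.0786·31 + 0.0893·85 + 0.0921·81 + 0.0898·46 + 0.1193·71 + 0.0901·87 + 0.1059·70 = 84.5659
  x_2 = 0.1345·72 + 0.0768·31 + 1.1088·85 + 0.1102·81 + 0.0938·46 + 0.1431·71 + 0.0603·87 + 0.0432·70 = 137.9848
  x_3 = 0.1217·72 + 0.1049·31 + 0.0950·85 + 1.1507·81 + 0.1379·46 + 0.0958·71 + 0.0972·87 + 0.1036·70 = 142.1455
  x_4 = 0.0813·72 + 0.0669·31 + 0.0678·85 + 0.0383·81 + 1.1158·46 + 0.0688·71 + 0.0809·87 + 0.0571·70 = 84.0407
  x_5 = 0.1049·72 + 0.0695·31 + 0.0810·85 + 0.0397·81 + 0.1428·46 + 1.0937·71 + 0.0749·87 + 0.0386·70 = 113.2562
  x_6 = 0.0540·72 + 0.0617·31 + 0.0500·85 + 0.1094·81 + 0.0421·46 + 0.0358·71 + 1.1216·87 + 0.1338·70 = 130.3392
  x_7 = 0.1127·72 + 0.1159·31 + 0.1073·85 + 0.1119·81 + 0.0856·46 + 0.0603·71 + 0.0570·87 + 1.0745·70 = 118.2967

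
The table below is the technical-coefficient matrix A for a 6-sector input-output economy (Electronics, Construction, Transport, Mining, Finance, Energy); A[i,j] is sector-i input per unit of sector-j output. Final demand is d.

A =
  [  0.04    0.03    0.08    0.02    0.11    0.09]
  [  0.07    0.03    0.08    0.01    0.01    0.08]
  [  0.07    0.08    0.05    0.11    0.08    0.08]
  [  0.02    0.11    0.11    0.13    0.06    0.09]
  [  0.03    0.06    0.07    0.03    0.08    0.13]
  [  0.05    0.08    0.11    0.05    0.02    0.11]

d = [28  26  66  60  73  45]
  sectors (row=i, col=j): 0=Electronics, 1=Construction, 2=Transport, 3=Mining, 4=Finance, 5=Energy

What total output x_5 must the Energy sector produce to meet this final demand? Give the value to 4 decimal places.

79.8633

Form M = I − A:
  [  0.96   -0.03   -0.08   -0.02   -0.11   -0.09]
  [ -0.07    0.97   -0.08   -0.01   -0.01   -0.08]
  [ -0.07   -0.08    0.95   -0.11   -0.08   -0.08]
  [ -0.02   -0.11   -0.11    0.87   -0.06   -0.09]
  [ -0.03   -0.06   -0.07   -0.03    0.92   -0.13]
  [ -0.05   -0.08   -0.11   -0.05   -0.02    0.89]
Leontief inverse L = M⁻¹:
  [  1.0703    0.0720    0.1313    0.0559    0.1472    0.1537]
  [  0.0945    1.0606    0.1190    0.0379    0.0384    0.1250]
  [  0.1068    0.1344    1.1188    0.1589    0.1253    0.1578]
  [  0.0634    0.1733    0.1858    1.1901    0.1070    0.1747]
  [  0.0635    0.1055    0.1272    0.0686    1.1155    0.1972]
  [  0.0868    0.1281    0.1697    0.0946    0.0583    1.1772]
Total output x = L · d:
  x_0 = 1.0703·28 + 0.0720·26 + 0.1313·66 + 0.0559·60 + 0.1472·73 + 0.1537·45 = 61.5203
  x_1 = 0.0945·28 + 1.0606·26 + 0.1190·66 + 0.0379·60 + 0.0384·73 + 0.1250·45 = 48.7772
  x_2 = 0.1068·28 + 0.1344·26 + 1.1188·66 + 0.1589·60 + 0.1253·73 + 0.1578·45 = 106.1092
  x_3 = 0.0634·28 + 0.1733·26 + 0.1858·66 + 1.1901·60 + 0.1070·73 + 0.1747·45 = 105.6274
  x_4 = 0.0635·28 + 0.1055·26 + 0.1272·66 + 0.0686·60 + 1.1155·73 + 0.1972·45 = 107.3380
  x_5 = 0.0868·28 + 0.1281·26 + 0.1697·66 + 0.0946·60 + 0.0583·73 + 1.1772·45 = 79.8633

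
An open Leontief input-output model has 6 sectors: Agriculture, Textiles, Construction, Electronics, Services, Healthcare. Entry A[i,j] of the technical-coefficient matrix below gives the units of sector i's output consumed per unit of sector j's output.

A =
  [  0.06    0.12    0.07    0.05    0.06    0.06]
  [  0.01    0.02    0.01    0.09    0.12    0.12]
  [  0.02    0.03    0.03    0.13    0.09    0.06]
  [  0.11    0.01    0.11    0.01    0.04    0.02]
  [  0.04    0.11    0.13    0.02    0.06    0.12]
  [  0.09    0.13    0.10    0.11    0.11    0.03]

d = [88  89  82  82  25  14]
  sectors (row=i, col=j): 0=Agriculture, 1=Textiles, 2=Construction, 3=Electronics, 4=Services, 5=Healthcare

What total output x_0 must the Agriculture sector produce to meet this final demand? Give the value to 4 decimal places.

Form M = I − A:
  [  0.94   -0.12   -0.07   -0.05   -0.06   -0.06]
  [ -0.01    0.98   -0.01   -0.09   -0.12   -0.12]
  [ -0.02   -0.03    0.97   -0.13   -0.09   -0.06]
  [ -0.11   -0.01   -0.11    0.99   -0.04   -0.02]
  [ -0.04   -0.11   -0.13   -0.02    0.94   -0.12]
  [ -0.09   -0.13   -0.10   -0.11   -0.11    0.97]
Leontief inverse L = M⁻¹:
  [  1.0960    0.1674    0.1201    0.1013    0.1203    0.1129]
  [  0.0512    1.0711    0.0694    0.1307    0.1714    0.1639]
  [  0.0584    0.0703    1.0830    0.1653    0.1351    0.0994]
  [  0.1349    0.0479    0.1454    1.0480    0.0796    0.0547]
  [  0.0813    0.1676    0.1878    0.0868    1.1331    0.1793]
  [  0.1391    0.1908    0.1699    0.1727    0.1856    1.1002]
Total output x = L · d:
  x_0 = 1.0960·88 + 0.1674·89 + 0.1201·82 + 0.1013·82 + 0.1203·25 + 0.1129·14 = 134.0843
  x_1 = 0.0512·88 + 1.0711·89 + 0.0694·82 + 0.1307·82 + 0.1714·25 + 0.1639·14 = 122.8223
  x_2 = 0.0584·88 + 0.0703·89 + 1.0830·82 + 0.1653·82 + 0.1351·25 + 0.0994·14 = 118.5283
  x_3 = 0.1349·88 + 0.0479·89 + 0.1454·82 + 1.0480·82 + 0.0796·25 + 0.0547·14 = 116.7470
  x_4 = 0.0813·88 + 0.1676·89 + 0.1878·82 + 0.0868·82 + 1.1331·25 + 0.1793·14 = 75.4245
  x_5 = 0.1391·88 + 0.1908·89 + 0.1699·82 + 0.1727·82 + 0.1856·25 + 1.1002·14 = 77.3466

134.0843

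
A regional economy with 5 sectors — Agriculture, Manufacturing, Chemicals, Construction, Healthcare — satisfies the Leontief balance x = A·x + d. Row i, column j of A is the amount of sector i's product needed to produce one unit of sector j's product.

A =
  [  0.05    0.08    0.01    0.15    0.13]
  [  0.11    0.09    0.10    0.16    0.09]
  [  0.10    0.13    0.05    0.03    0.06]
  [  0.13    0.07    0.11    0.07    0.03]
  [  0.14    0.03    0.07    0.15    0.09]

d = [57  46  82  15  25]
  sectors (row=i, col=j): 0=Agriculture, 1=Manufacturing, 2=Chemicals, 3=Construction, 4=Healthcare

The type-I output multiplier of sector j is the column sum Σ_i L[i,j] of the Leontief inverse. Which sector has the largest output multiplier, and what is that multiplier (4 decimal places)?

Form M = I − A:
  [  0.95   -0.08   -0.01   -0.15   -0.13]
  [ -0.11    0.91   -0.10   -0.16   -0.09]
  [ -0.10   -0.13    0.95   -0.03   -0.06]
  [ -0.13   -0.07   -0.11    0.93   -0.03]
  [ -0.14   -0.03   -0.07   -0.15    0.91]
Leontief inverse L = M⁻¹:
  [  1.1356    0.1340    0.0675    0.2387    0.1878]
  [  0.2140    1.1678    0.1684    0.2676    0.1660]
  [  0.1696    0.1841    1.0957    0.1135    0.1184]
  [  0.2023    0.1315    0.1558    1.1501    0.0901]
  [  0.2282    0.0950    0.1259    0.2438    1.1572]
Total output x = L · d:
  x_0 = 1.1356·57 + 0.1340·46 + 0.0675·82 + 0.2387·15 + 0.1878·25 = 84.7085
  x_1 = 0.2140·57 + 1.1678·46 + 0.1684·82 + 0.2676·15 + 0.1660·25 = 87.8949
  x_2 = 0.1696·57 + 0.1841·46 + 1.0957·82 + 0.1135·15 + 0.1184·25 = 112.6420
  x_3 = 0.2023·57 + 0.1315·46 + 0.1558·82 + 1.1501·15 + 0.0901·25 = 49.8537
  x_4 = 0.2282·57 + 0.0950·46 + 0.1259·82 + 0.2438·15 + 1.1572·25 = 60.2846
Output multipliers (column sums of L):
  Agriculture: 1.9497
  Manufacturing: 1.7124
  Chemicals: 1.6133
  Construction: 2.0137
  Healthcare: 1.7195

Construction (2.0137)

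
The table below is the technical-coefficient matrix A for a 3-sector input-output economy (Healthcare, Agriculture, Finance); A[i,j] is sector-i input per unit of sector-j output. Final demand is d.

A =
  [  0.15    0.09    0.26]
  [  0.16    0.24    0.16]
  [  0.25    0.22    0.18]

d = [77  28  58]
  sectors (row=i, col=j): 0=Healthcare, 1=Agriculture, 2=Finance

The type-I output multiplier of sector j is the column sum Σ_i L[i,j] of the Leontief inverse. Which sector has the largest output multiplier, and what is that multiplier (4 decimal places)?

Form M = I − A:
  [  0.85   -0.09   -0.26]
  [ -0.16    0.76   -0.16]
  [ -0.25   -0.22    0.82]
Leontief inverse L = M⁻¹:
  [  1.3808    0.3076    0.4978]
  [  0.4020    1.4841    0.4171]
  [  0.5288    0.4920    1.4832]
Total output x = L · d:
  x_0 = 1.3808·77 + 0.3076·28 + 0.4978·58 = 143.8099
  x_1 = 0.4020·77 + 1.4841·28 + 0.4171·58 = 96.7011
  x_2 = 0.5288·77 + 0.4920·28 + 1.4832·58 = 140.5204
Output multipliers (column sums of L):
  Healthcare: 2.3117
  Agriculture: 2.2837
  Finance: 2.3981

Finance (2.3981)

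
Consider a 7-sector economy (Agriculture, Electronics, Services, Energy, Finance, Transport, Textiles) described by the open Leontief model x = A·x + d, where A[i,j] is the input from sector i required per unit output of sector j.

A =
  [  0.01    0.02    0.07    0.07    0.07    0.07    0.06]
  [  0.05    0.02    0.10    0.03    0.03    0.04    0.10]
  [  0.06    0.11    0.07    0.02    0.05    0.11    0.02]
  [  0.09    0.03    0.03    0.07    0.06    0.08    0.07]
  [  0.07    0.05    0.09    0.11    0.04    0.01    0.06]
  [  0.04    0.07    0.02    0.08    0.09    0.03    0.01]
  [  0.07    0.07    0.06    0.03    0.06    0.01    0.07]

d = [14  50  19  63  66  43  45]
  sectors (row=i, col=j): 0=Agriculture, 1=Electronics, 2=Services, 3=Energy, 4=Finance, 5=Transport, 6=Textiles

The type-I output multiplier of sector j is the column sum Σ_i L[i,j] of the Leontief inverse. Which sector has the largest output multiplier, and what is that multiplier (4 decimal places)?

Services (1.7271)

Form M = I − A:
  [  0.99   -0.02   -0.07   -0.07   -0.07   -0.07   -0.06]
  [ -0.05    0.98   -0.10   -0.03   -0.03   -0.04   -0.10]
  [ -0.06   -0.11    0.93   -0.02   -0.05   -0.11   -0.02]
  [ -0.09   -0.03   -0.03    0.93   -0.06   -0.08   -0.07]
  [ -0.07   -0.05   -0.09   -0.11    0.96   -0.01   -0.06]
  [ -0.04   -0.07   -0.02   -0.08   -0.09    0.97   -0.01]
  [ -0.07   -0.07   -0.06   -0.03   -0.06   -0.01    0.93]
Leontief inverse L = M⁻¹:
  [  1.0471    0.0557    0.1066    0.1070    0.1055    0.1008    0.0918]
  [  0.0843    1.0575    0.1384    0.0616    0.0653    0.0725    0.1318]
  [  0.0972    0.1484    1.1162    0.0613    0.0911    0.1463    0.0583]
  [  0.1285    0.0660    0.0721    1.1140    0.1023    0.1142    0.1086]
  [  0.1118    0.0880    0.1349    0.1496    1.0801    0.0515    0.1011]
  [  0.0733    0.0963    0.0569    0.1165    0.1206    1.0580    0.0442]
  [  0.1036    0.1022    0.1021    0.0635    0.0930    0.0409    1.1064]
Total output x = L · d:
  x_0 = 1.0471·14 + 0.0557·50 + 0.1066·19 + 0.1070·63 + 0.1055·66 + 0.1008·43 + 0.0918·45 = 41.6440
  x_1 = 0.0843·14 + 1.0575·50 + 0.1384·19 + 0.0616·63 + 0.0653·66 + 0.0725·43 + 0.1318·45 = 73.9212
  x_2 = 0.0972·14 + 0.1484·50 + 1.1162·19 + 0.0613·63 + 0.0911·66 + 0.1463·43 + 0.0583·45 = 48.7799
  x_3 = 0.1285·14 + 0.0660·50 + 0.0721·19 + 1.1140·63 + 0.1023·66 + 0.1142·43 + 0.1086·45 = 93.2024
  x_4 = 0.1118·14 + 0.0880·50 + 0.1349·19 + 0.1496·63 + 1.0801·66 + 0.0515·43 + 0.1011·45 = 96.0017
  x_5 = 0.0733·14 + 0.0963·50 + 0.0569·19 + 0.1165·63 + 0.1206·66 + 1.0580·43 + 0.0442·45 = 69.7052
  x_6 = 0.1036·14 + 0.1022·50 + 0.1021·19 + 0.0635·63 + 0.0930·66 + 0.0409·43 + 1.1064·45 = 70.1824
Output multipliers (column sums of L):
  Agriculture: 1.6458
  Electronics: 1.6141
  Services: 1.7271
  Energy: 1.6737
  Finance: 1.6578
  Transport: 1.5842
  Textiles: 1.6421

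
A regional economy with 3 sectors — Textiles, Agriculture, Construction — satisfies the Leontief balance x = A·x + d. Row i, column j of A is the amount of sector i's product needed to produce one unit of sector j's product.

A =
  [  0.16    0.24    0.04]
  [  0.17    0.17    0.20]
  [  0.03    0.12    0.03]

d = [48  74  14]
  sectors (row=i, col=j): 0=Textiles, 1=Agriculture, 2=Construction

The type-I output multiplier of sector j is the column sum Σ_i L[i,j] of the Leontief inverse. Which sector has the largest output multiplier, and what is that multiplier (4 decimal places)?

Form M = I − A:
  [  0.84   -0.24   -0.04]
  [ -0.17    0.83   -0.20]
  [ -0.03   -0.12    0.97]
Leontief inverse L = M⁻¹:
  [  1.2736    0.3874    0.1324]
  [  0.2787    1.3266    0.2850]
  [  0.0739    0.1761    1.0703]
Total output x = L · d:
  x_0 = 1.2736·48 + 0.3874·74 + 0.1324·14 = 91.6556
  x_1 = 0.2787·48 + 1.3266·74 + 0.2850·14 = 115.5344
  x_2 = 0.0739·48 + 0.1761·74 + 1.0703·14 = 31.5606
Output multipliers (column sums of L):
  Textiles: 1.6261
  Agriculture: 1.8901
  Construction: 1.4877

Agriculture (1.8901)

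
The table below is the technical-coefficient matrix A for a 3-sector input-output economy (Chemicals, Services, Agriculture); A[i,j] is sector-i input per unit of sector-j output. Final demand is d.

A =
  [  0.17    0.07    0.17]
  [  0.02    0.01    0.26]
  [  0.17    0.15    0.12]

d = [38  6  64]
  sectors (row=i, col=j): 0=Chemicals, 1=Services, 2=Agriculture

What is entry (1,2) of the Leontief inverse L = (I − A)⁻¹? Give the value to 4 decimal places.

L[1,2] = 0.3335

Form M = I − A:
  [  0.83   -0.07   -0.17]
  [ -0.02    0.99   -0.26]
  [ -0.17   -0.15    0.88]
Leontief inverse L = M⁻¹:
  [  1.2661    0.1325    0.2837]
  [  0.0940    1.0673    0.3335]
  [  0.2606    0.2075    1.2480]
Total output x = L · d:
  x_0 = 1.2661·38 + 0.1325·6 + 0.2837·64 = 67.0677
  x_1 = 0.0940·38 + 1.0673·6 + 0.3335·64 = 31.3203
  x_2 = 0.2606·38 + 0.2075·6 + 1.2480·64 = 91.0222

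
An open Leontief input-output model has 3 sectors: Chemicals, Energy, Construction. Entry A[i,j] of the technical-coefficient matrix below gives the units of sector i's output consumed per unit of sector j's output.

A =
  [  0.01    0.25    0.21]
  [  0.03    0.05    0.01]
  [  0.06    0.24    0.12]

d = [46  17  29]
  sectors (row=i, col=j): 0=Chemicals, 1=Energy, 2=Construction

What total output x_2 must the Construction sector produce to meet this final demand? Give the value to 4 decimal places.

Form M = I − A:
  [  0.99   -0.25   -0.21]
  [ -0.03    0.95   -0.01]
  [ -0.06   -0.24    0.88]
Leontief inverse L = M⁻¹:
  [  1.0355    0.3359    0.2509]
  [  0.0335    1.0665    0.0201]
  [  0.0797    0.3138    1.1590]
Total output x = L · d:
  x_0 = 1.0355·46 + 0.3359·17 + 0.2509·29 = 60.6192
  x_1 = 0.0335·46 + 1.0665·17 + 0.0201·29 = 20.2576
  x_2 = 0.0797·46 + 0.3138·17 + 1.1590·29 = 42.6125

42.6125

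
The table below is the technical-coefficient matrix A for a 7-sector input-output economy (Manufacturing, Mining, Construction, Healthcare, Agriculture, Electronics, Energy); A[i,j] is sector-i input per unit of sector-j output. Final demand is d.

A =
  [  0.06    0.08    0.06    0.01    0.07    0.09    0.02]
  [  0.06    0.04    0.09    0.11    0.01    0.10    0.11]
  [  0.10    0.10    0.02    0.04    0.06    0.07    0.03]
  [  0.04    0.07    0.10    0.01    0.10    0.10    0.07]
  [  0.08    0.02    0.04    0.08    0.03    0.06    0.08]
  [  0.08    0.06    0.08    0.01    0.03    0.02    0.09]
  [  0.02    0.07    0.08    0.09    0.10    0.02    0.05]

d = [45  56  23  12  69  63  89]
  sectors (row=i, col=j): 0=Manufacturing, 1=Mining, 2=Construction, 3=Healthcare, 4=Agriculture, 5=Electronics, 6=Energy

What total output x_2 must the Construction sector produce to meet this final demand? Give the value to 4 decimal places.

Form M = I − A:
  [  0.94   -0.08   -0.06   -0.01   -0.07   -0.09   -0.02]
  [ -0.06    0.96   -0.09   -0.11   -0.01   -0.10   -0.11]
  [ -0.10   -0.10    0.98   -0.04   -0.06   -0.07   -0.03]
  [ -0.04   -0.07   -0.10    0.99   -0.10   -0.10   -0.07]
  [ -0.08   -0.02   -0.04   -0.08    0.97   -0.06   -0.08]
  [ -0.08   -0.06   -0.08   -0.01   -0.03    0.98   -0.09]
  [ -0.02   -0.07   -0.08   -0.09   -0.10   -0.02    0.95]
Leontief inverse L = M⁻¹:
  [  1.1060    0.1215    0.1038    0.0445    0.1029    0.1336    0.0652]
  [  0.1156    1.1016    0.1529    0.1519    0.0668    0.1569    0.1665]
  [  0.1467    0.1447    1.0708    0.0772    0.0981    0.1202    0.0790]
  [  0.0969    0.1226    0.1534    1.0555    0.1442    0.1515    0.1253]
  [  0.1207    0.0648    0.0867    0.1107    1.0728    0.1033    0.1211]
  [  0.1203    0.1031    0.1214    0.0454    0.0680    1.0621    0.1280]
  [  0.0686    0.1165    0.1298    0.1312    0.1434    0.0721    1.1002]
Total output x = L · d:
  x_0 = 1.1060·45 + 0.1215·56 + 0.1038·23 + 0.0445·12 + 0.1029·69 + 0.1336·63 + 0.0652·89 = 80.8176
  x_1 = 0.1156·45 + 1.1016·56 + 0.1529·23 + 0.1519·12 + 0.0668·69 + 0.1569·63 + 0.1665·89 = 101.5521
  x_2 = 0.1467·45 + 0.1447·56 + 1.0708·23 + 0.0772·12 + 0.0981·69 + 0.1202·63 + 0.0790·89 = 61.6358
  x_3 = 0.0969·45 + 0.1226·56 + 0.1534·23 + 1.0555·12 + 0.1442·69 + 0.1515·63 + 0.1253·89 = 58.0634
  x_4 = 0.1207·45 + 0.0648·56 + 0.0867·23 + 0.1107·12 + 1.0728·69 + 0.1033·63 + 0.1211·89 = 103.6910
  x_5 = 0.1203·45 + 0.1031·56 + 0.1214·23 + 0.0454·12 + 0.0680·69 + 1.0621·63 + 0.1280·89 = 97.5186
  x_6 = 0.0686·45 + 0.1165·56 + 0.1298·23 + 0.1312·12 + 0.1434·69 + 0.0721·63 + 1.1002·89 = 126.5274

61.6358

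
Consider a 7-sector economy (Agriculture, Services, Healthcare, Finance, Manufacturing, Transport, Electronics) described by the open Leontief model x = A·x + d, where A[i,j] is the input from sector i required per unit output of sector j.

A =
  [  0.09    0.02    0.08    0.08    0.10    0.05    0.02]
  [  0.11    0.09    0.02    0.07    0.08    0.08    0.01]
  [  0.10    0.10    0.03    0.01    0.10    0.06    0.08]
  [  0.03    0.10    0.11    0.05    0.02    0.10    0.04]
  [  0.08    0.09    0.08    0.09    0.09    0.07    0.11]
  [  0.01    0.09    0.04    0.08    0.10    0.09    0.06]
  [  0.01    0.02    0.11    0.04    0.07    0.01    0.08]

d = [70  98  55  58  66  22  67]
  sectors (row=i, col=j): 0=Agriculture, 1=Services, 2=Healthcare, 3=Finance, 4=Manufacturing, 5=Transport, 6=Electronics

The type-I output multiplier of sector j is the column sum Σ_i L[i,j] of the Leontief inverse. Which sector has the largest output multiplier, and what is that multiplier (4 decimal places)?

Form M = I − A:
  [  0.91   -0.02   -0.08   -0.08   -0.10   -0.05   -0.02]
  [ -0.11    0.91   -0.02   -0.07   -0.08   -0.08   -0.01]
  [ -0.10   -0.10    0.97   -0.01   -0.10   -0.06   -0.08]
  [ -0.03   -0.10   -0.11    0.95   -0.02   -0.10   -0.04]
  [ -0.08   -0.09   -0.08   -0.09    0.91   -0.07   -0.11]
  [ -0.01   -0.09   -0.04   -0.08   -0.10    0.91   -0.06]
  [ -0.01   -0.02   -0.11   -0.04   -0.07   -0.01    0.92]
Leontief inverse L = M⁻¹:
  [  1.1452    0.0836    0.1375    0.1320    0.1685    0.1076    0.0707]
  [  0.1678    1.1554    0.0769    0.1287    0.1512    0.1423    0.0559]
  [  0.1599    0.1628    1.0896    0.0691    0.1762    0.1175    0.1317]
  [  0.0844    0.1665    0.1587    1.0991    0.0895    0.1584    0.0863]
  [  0.1507    0.1729    0.1573    0.1585    1.1808    0.1440    0.1763]
  [  0.0636    0.1604    0.0984    0.1361    0.1702    1.1523    0.1131]
  [  0.0510    0.0676    0.1534    0.0738    0.1218    0.0487    1.1231]
Total output x = L · d:
  x_0 = 1.1452·70 + 0.0836·98 + 0.1375·55 + 0.1320·58 + 0.1685·66 + 0.1076·22 + 0.0707·67 = 121.8067
  x_1 = 0.1678·70 + 1.1554·98 + 0.0769·55 + 0.1287·58 + 0.1512·66 + 0.1423·22 + 0.0559·67 = 153.5355
  x_2 = 0.1599·70 + 0.1628·98 + 1.0896·55 + 0.0691·58 + 0.1762·66 + 0.1175·22 + 0.1317·67 = 114.1230
  x_3 = 0.0844·70 + 0.1665·98 + 0.1587·55 + 1.0991·58 + 0.0895·66 + 0.1584·22 + 0.0863·67 = 109.8753
  x_4 = 0.1507·70 + 0.1729·98 + 0.1573·55 + 0.1585·58 + 1.1808·66 + 0.1440·22 + 0.1763·67 = 138.2597
  x_5 = 0.0636·70 + 0.1604·98 + 0.0984·55 + 0.1361·58 + 0.1702·66 + 1.1523·22 + 0.1131·67 = 77.6413
  x_6 = 0.0510·70 + 0.0676·98 + 0.1534·55 + 0.0738·58 + 0.1218·66 + 0.0487·22 + 1.1231·67 = 107.2738
Output multipliers (column sums of L):
  Agriculture: 1.8227
  Services: 1.9694
  Healthcare: 1.8718
  Finance: 1.7975
  Manufacturing: 2.0583
  Transport: 1.8708
  Electronics: 1.7570

Manufacturing (2.0583)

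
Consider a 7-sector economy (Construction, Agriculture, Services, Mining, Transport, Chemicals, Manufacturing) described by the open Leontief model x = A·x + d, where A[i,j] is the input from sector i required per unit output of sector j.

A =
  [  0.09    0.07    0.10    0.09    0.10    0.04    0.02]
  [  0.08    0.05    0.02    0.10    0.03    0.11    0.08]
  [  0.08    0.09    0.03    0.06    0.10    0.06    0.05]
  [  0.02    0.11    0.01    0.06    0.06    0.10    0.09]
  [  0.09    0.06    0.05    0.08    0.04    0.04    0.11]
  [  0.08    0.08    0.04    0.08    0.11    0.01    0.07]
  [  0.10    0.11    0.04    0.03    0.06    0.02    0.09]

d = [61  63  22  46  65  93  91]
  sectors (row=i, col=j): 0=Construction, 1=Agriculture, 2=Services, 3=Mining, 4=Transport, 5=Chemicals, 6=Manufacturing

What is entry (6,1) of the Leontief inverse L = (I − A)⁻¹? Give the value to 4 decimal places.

Form M = I − A:
  [  0.91   -0.07   -0.10   -0.09   -0.10   -0.04   -0.02]
  [ -0.08    0.95   -0.02   -0.10   -0.03   -0.11   -0.08]
  [ -0.08   -0.09    0.97   -0.06   -0.10   -0.06   -0.05]
  [ -0.02   -0.11   -0.01    0.94   -0.06   -0.10   -0.09]
  [ -0.09   -0.06   -0.05   -0.08    0.96   -0.04   -0.11]
  [ -0.08   -0.08   -0.04   -0.08   -0.11    0.99   -0.07]
  [ -0.10   -0.11   -0.04   -0.03   -0.06   -0.02    0.91]
Leontief inverse L = M⁻¹:
  [  1.1626    0.1468    0.1409    0.1612    0.1671    0.0967    0.0898]
  [  0.1464    1.1237    0.0572    0.1632    0.0936    0.1574    0.1447]
  [  0.1490    0.1596    1.0684    0.1261    0.1596    0.1100    0.1162]
  [  0.0855    0.1778    0.0425    1.1209    0.1155    0.1468    0.1560]
  [  0.1585    0.1337    0.0882    0.1419    1.1015    0.0890    0.1741]
  [  0.1482    0.1508    0.0779    0.1442    0.1675    1.0617    0.1370]
  [  0.1685    0.1770    0.0783    0.0925    0.1168    0.0685    1.1510]
Total output x = L · d:
  x_0 = 1.1626·61 + 0.1468·63 + 0.1409·22 + 0.1612·46 + 0.1671·65 + 0.0967·93 + 0.0898·91 = 118.7062
  x_1 = 0.1464·61 + 1.1237·63 + 0.0572·22 + 0.1632·46 + 0.0936·65 + 0.1574·93 + 0.1447·91 = 122.3805
  x_2 = 0.1490·61 + 0.1596·63 + 1.0684·22 + 0.1261·46 + 0.1596·65 + 0.1100·93 + 0.1162·91 = 79.6276
  x_3 = 0.0855·61 + 0.1778·63 + 0.0425·22 + 1.1209·46 + 0.1155·65 + 0.1468·93 + 0.1560·91 = 104.2732
  x_4 = 0.1585·61 + 0.1337·63 + 0.0882·22 + 0.1419·46 + 1.1015·65 + 0.0890·93 + 0.1741·91 = 122.2721
  x_5 = 0.1482·61 + 0.1508·63 + 0.0779·22 + 0.1442·46 + 0.1675·65 + 1.0617·93 + 0.1370·91 = 148.9815
  x_6 = 0.1685·61 + 0.1770·63 + 0.0783·22 + 0.0925·46 + 0.1168·65 + 0.0685·93 + 1.1510·91 = 146.1118

L[6,1] = 0.1770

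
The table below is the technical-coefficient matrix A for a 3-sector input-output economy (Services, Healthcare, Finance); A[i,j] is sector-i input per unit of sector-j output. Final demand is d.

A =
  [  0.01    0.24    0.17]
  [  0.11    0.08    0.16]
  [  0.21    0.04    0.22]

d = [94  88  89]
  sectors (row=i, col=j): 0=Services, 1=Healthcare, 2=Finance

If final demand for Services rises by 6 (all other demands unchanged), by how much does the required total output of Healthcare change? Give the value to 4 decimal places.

Form M = I − A:
  [  0.99   -0.24   -0.17]
  [ -0.11    0.92   -0.16]
  [ -0.21   -0.04    0.78]
Leontief inverse L = M⁻¹:
  [  1.1081    0.3023    0.3035]
  [  0.1860    1.1475    0.2759]
  [  0.3079    0.1402    1.3779]
Total output x = L · d:
  x_0 = 1.1081·94 + 0.3023·88 + 0.3035·89 = 157.7683
  x_1 = 0.1860·94 + 1.1475·88 + 0.2759·89 = 143.0224
  x_2 = 0.3079·94 + 0.1402·88 + 1.3779·89 = 163.9131
Δx_1 = L[1,0] · Δd_0 = 0.1860 · 6 = 1.1162

1.1162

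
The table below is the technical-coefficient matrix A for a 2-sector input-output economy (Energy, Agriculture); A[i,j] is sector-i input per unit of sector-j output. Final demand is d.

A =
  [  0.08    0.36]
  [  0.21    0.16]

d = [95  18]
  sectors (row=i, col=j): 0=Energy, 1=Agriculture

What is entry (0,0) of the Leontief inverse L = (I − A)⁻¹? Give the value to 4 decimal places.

Form M = I − A:
  [  0.92   -0.36]
  [ -0.21    0.84]
Leontief inverse L = M⁻¹:
  [  1.2048    0.5164]
  [  0.3012    1.3196]
Total output x = L · d:
  x_0 = 1.2048·95 + 0.5164·18 = 123.7522
  x_1 = 0.3012·95 + 1.3196·18 = 52.3666

L[0,0] = 1.2048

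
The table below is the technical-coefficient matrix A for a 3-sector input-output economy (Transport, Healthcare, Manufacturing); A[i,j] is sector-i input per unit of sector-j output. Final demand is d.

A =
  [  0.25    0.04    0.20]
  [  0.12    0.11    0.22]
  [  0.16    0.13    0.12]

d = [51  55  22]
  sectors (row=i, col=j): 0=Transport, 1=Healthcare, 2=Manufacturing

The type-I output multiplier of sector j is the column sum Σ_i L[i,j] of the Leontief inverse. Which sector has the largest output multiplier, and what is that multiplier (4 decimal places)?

Form M = I − A:
  [  0.75   -0.04   -0.20]
  [ -0.12    0.89   -0.22]
  [ -0.16   -0.13    0.88]
Leontief inverse L = M⁻¹:
  [  1.4272    0.1158    0.3533]
  [  0.2663    1.1878    0.3575]
  [  0.2988    0.1965    1.2534]
Total output x = L · d:
  x_0 = 1.4272·51 + 0.1158·55 + 0.3533·22 = 86.9276
  x_1 = 0.2663·51 + 1.1878·55 + 0.3575·22 = 86.7737
  x_2 = 0.2988·51 + 0.1965·55 + 1.2534·22 = 53.6239
Output multipliers (column sums of L):
  Transport: 1.9924
  Healthcare: 1.5000
  Manufacturing: 1.9642

Transport (1.9924)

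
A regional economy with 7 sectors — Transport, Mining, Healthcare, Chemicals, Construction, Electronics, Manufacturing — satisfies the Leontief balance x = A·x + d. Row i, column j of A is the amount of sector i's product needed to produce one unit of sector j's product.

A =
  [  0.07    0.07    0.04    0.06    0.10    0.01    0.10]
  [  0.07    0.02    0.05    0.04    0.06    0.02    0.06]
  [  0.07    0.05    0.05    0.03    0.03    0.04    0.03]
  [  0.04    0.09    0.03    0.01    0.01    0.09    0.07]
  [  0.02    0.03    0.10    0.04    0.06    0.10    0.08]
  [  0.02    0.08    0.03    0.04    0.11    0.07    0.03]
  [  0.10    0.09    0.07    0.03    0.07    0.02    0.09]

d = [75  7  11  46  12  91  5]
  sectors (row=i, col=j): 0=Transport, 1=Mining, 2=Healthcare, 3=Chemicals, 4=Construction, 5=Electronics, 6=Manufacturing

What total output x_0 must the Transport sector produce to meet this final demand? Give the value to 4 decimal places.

Form M = I − A:
  [  0.93   -0.07   -0.04   -0.06   -0.10   -0.01   -0.10]
  [ -0.07    0.98   -0.05   -0.04   -0.06   -0.02   -0.06]
  [ -0.07   -0.05    0.95   -0.03   -0.03   -0.04   -0.03]
  [ -0.04   -0.09   -0.03    0.99   -0.01   -0.09   -0.07]
  [ -0.02   -0.03   -0.10   -0.04    0.94   -0.10   -0.08]
  [ -0.02   -0.08   -0.03   -0.04   -0.11    0.93   -0.03]
  [ -0.10   -0.09   -0.07   -0.03   -0.07   -0.02    0.91]
Leontief inverse L = M⁻¹:
  [  1.1146    0.1142    0.0839    0.0871    0.1462    0.0455    0.1538]
  [  0.1013    1.0527    0.0800    0.0597    0.0937    0.0451    0.0975]
  [  0.0984    0.0791    1.0756    0.0487    0.0623    0.0618    0.0627]
  [  0.0729    0.1233    0.0587    1.0311    0.0496    0.1133    0.1055]
  [  0.0585    0.0733    0.1380    0.0645    1.1048    0.1358    0.1224]
  [  0.0507    0.1139    0.0659    0.0625    0.1499    1.1048    0.0697]
  [  0.1481    0.1350    0.1139    0.0595    0.1200    0.0527    1.1447]
Total output x = L · d:
  x_0 = 1.1146·75 + 0.1142·7 + 0.0839·11 + 0.0871·46 + 0.1462·12 + 0.0455·91 + 0.1538·5 = 95.9893
  x_1 = 0.1013·75 + 1.0527·7 + 0.0800·11 + 0.0597·46 + 0.0937·12 + 0.0451·91 + 0.0975·5 = 24.3081
  x_2 = 0.0984·75 + 0.0791·7 + 1.0756·11 + 0.0487·46 + 0.0623·12 + 0.0618·91 + 0.0627·5 = 28.6879
  x_3 = 0.0729·75 + 0.1233·7 + 0.0587·11 + 1.0311·46 + 0.0496·12 + 0.1133·91 + 0.1055·5 = 65.8416
  x_4 = 0.0585·75 + 0.0733·7 + 0.1380·11 + 0.0645·46 + 1.1048·12 + 0.1358·91 + 0.1224·5 = 35.6163
  x_5 = 0.0507·75 + 0.1139·7 + 0.0659·11 + 0.0625·46 + 0.1499·12 + 1.1048·91 + 0.0697·5 = 110.8780
  x_6 = 0.1481·75 + 0.1350·7 + 0.1139·11 + 0.0595·46 + 0.1200·12 + 0.0527·91 + 1.1447·5 = 28.0008

95.9893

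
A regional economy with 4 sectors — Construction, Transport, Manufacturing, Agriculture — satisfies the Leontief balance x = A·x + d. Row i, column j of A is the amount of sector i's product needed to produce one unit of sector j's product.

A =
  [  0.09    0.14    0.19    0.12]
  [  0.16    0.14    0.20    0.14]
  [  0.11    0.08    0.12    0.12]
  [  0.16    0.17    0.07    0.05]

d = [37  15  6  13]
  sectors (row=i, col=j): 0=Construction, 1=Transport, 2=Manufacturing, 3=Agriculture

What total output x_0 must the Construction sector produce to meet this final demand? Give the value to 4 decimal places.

Form M = I − A:
  [  0.91   -0.14   -0.19   -0.12]
  [ -0.16    0.86   -0.20   -0.14]
  [ -0.11   -0.08    0.88   -0.12]
  [ -0.16   -0.17   -0.07    0.95]
Leontief inverse L = M⁻¹:
  [  1.2329    0.2809    0.3492    0.2412]
  [  0.3271    1.3084    0.3905    0.2835]
  [  0.2224    0.1944    1.2456    0.2141]
  [  0.2826    0.2958    0.2205    1.1598]
Total output x = L · d:
  x_0 = 1.2329·37 + 0.2809·15 + 0.3492·6 + 0.2412·13 = 55.0626
  x_1 = 0.3271·37 + 1.3084·15 + 0.3905·6 + 0.2835·13 = 37.7568
  x_2 = 0.2224·37 + 0.1944·15 + 1.2456·6 + 0.2141·13 = 21.4004
  x_3 = 0.2826·37 + 0.2958·15 + 0.2205·6 + 1.1598·13 = 31.2913

55.0626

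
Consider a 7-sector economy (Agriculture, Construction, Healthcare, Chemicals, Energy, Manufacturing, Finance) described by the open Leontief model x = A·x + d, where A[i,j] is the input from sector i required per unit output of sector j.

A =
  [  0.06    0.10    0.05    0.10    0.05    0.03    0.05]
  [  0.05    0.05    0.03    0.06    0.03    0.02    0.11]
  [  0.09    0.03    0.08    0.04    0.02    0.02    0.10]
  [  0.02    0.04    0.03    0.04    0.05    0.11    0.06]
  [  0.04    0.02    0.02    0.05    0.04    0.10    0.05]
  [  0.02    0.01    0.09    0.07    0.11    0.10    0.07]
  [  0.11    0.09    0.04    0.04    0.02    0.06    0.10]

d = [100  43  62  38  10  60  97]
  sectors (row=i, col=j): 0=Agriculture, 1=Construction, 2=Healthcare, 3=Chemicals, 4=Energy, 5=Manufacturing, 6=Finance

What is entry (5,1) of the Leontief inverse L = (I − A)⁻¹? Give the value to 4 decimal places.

Form M = I − A:
  [  0.94   -0.10   -0.05   -0.10   -0.05   -0.03   -0.05]
  [ -0.05    0.95   -0.03   -0.06   -0.03   -0.02   -0.11]
  [ -0.09   -0.03    0.92   -0.04   -0.02   -0.02   -0.10]
  [ -0.02   -0.04   -0.03    0.96   -0.05   -0.11   -0.06]
  [ -0.04   -0.02   -0.02   -0.05    0.96   -0.10   -0.05]
  [ -0.02   -0.01   -0.09   -0.07   -0.11    0.90   -0.07]
  [ -0.11   -0.09   -0.04   -0.04   -0.02   -0.06    0.90]
Leontief inverse L = M⁻¹:
  [  1.0996    0.1369    0.0825    0.1407    0.0814    0.0749    0.1067]
  [  0.0869    1.0841    0.0566    0.0926    0.0541    0.0561    0.1572]
  [  0.1325    0.0682    1.1119    0.0771    0.0457    0.0552    0.1512]
  [  0.0512    0.0658    0.0611    1.0734    0.0815    0.1518    0.1056]
  [  0.0678    0.0446    0.0486    0.0815    1.0697    0.1392    0.0903]
  [  0.0631    0.0430    0.1304    0.1121    0.1483    1.1558    0.1289]
  [  0.1570    0.1350    0.0777    0.0869    0.0547    0.1041    1.1619]
Total output x = L · d:
  x_0 = 1.0996·100 + 0.1369·43 + 0.0825·62 + 0.1407·38 + 0.0814·10 + 0.0749·60 + 0.1067·97 = 141.9624
  x_1 = 0.0869·100 + 1.0841·43 + 0.0566·62 + 0.0926·38 + 0.0541·10 + 0.0561·60 + 0.1572·97 = 81.4866
  x_2 = 0.1325·100 + 0.0682·43 + 1.1119·62 + 0.0771·38 + 0.0457·10 + 0.0552·60 + 0.1512·97 = 106.4885
  x_3 = 0.0512·100 + 0.0658·43 + 0.0611·62 + 1.0734·38 + 0.0815·10 + 0.1518·60 + 0.1056·97 = 72.7009
  x_4 = 0.0678·100 + 0.0446·43 + 0.0486·62 + 0.0815·38 + 1.0697·10 + 0.1392·60 + 0.0903·97 = 42.6169
  x_5 = 0.0631·100 + 0.0430·43 + 0.1304·62 + 0.1121·38 + 0.1483·10 + 1.1558·60 + 0.1289·97 = 103.8364
  x_6 = 0.1570·100 + 0.1350·43 + 0.0777·62 + 0.0869·38 + 0.0547·10 + 0.1041·60 + 1.1619·97 = 149.1108

L[5,1] = 0.0430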